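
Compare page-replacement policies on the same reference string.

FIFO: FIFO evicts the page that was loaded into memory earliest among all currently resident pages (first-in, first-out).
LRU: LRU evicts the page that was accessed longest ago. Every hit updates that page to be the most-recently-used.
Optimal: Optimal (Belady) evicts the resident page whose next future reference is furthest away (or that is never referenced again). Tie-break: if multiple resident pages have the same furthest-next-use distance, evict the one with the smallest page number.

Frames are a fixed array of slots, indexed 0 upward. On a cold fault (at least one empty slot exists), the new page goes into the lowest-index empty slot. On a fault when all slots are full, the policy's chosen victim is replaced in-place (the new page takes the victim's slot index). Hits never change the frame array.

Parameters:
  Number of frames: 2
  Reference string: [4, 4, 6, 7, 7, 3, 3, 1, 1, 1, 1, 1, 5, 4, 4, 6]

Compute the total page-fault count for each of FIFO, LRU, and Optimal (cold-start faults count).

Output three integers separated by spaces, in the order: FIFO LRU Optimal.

--- FIFO ---
  step 0: ref 4 -> FAULT, frames=[4,-] (faults so far: 1)
  step 1: ref 4 -> HIT, frames=[4,-] (faults so far: 1)
  step 2: ref 6 -> FAULT, frames=[4,6] (faults so far: 2)
  step 3: ref 7 -> FAULT, evict 4, frames=[7,6] (faults so far: 3)
  step 4: ref 7 -> HIT, frames=[7,6] (faults so far: 3)
  step 5: ref 3 -> FAULT, evict 6, frames=[7,3] (faults so far: 4)
  step 6: ref 3 -> HIT, frames=[7,3] (faults so far: 4)
  step 7: ref 1 -> FAULT, evict 7, frames=[1,3] (faults so far: 5)
  step 8: ref 1 -> HIT, frames=[1,3] (faults so far: 5)
  step 9: ref 1 -> HIT, frames=[1,3] (faults so far: 5)
  step 10: ref 1 -> HIT, frames=[1,3] (faults so far: 5)
  step 11: ref 1 -> HIT, frames=[1,3] (faults so far: 5)
  step 12: ref 5 -> FAULT, evict 3, frames=[1,5] (faults so far: 6)
  step 13: ref 4 -> FAULT, evict 1, frames=[4,5] (faults so far: 7)
  step 14: ref 4 -> HIT, frames=[4,5] (faults so far: 7)
  step 15: ref 6 -> FAULT, evict 5, frames=[4,6] (faults so far: 8)
  FIFO total faults: 8
--- LRU ---
  step 0: ref 4 -> FAULT, frames=[4,-] (faults so far: 1)
  step 1: ref 4 -> HIT, frames=[4,-] (faults so far: 1)
  step 2: ref 6 -> FAULT, frames=[4,6] (faults so far: 2)
  step 3: ref 7 -> FAULT, evict 4, frames=[7,6] (faults so far: 3)
  step 4: ref 7 -> HIT, frames=[7,6] (faults so far: 3)
  step 5: ref 3 -> FAULT, evict 6, frames=[7,3] (faults so far: 4)
  step 6: ref 3 -> HIT, frames=[7,3] (faults so far: 4)
  step 7: ref 1 -> FAULT, evict 7, frames=[1,3] (faults so far: 5)
  step 8: ref 1 -> HIT, frames=[1,3] (faults so far: 5)
  step 9: ref 1 -> HIT, frames=[1,3] (faults so far: 5)
  step 10: ref 1 -> HIT, frames=[1,3] (faults so far: 5)
  step 11: ref 1 -> HIT, frames=[1,3] (faults so far: 5)
  step 12: ref 5 -> FAULT, evict 3, frames=[1,5] (faults so far: 6)
  step 13: ref 4 -> FAULT, evict 1, frames=[4,5] (faults so far: 7)
  step 14: ref 4 -> HIT, frames=[4,5] (faults so far: 7)
  step 15: ref 6 -> FAULT, evict 5, frames=[4,6] (faults so far: 8)
  LRU total faults: 8
--- Optimal ---
  step 0: ref 4 -> FAULT, frames=[4,-] (faults so far: 1)
  step 1: ref 4 -> HIT, frames=[4,-] (faults so far: 1)
  step 2: ref 6 -> FAULT, frames=[4,6] (faults so far: 2)
  step 3: ref 7 -> FAULT, evict 6, frames=[4,7] (faults so far: 3)
  step 4: ref 7 -> HIT, frames=[4,7] (faults so far: 3)
  step 5: ref 3 -> FAULT, evict 7, frames=[4,3] (faults so far: 4)
  step 6: ref 3 -> HIT, frames=[4,3] (faults so far: 4)
  step 7: ref 1 -> FAULT, evict 3, frames=[4,1] (faults so far: 5)
  step 8: ref 1 -> HIT, frames=[4,1] (faults so far: 5)
  step 9: ref 1 -> HIT, frames=[4,1] (faults so far: 5)
  step 10: ref 1 -> HIT, frames=[4,1] (faults so far: 5)
  step 11: ref 1 -> HIT, frames=[4,1] (faults so far: 5)
  step 12: ref 5 -> FAULT, evict 1, frames=[4,5] (faults so far: 6)
  step 13: ref 4 -> HIT, frames=[4,5] (faults so far: 6)
  step 14: ref 4 -> HIT, frames=[4,5] (faults so far: 6)
  step 15: ref 6 -> FAULT, evict 4, frames=[6,5] (faults so far: 7)
  Optimal total faults: 7

Answer: 8 8 7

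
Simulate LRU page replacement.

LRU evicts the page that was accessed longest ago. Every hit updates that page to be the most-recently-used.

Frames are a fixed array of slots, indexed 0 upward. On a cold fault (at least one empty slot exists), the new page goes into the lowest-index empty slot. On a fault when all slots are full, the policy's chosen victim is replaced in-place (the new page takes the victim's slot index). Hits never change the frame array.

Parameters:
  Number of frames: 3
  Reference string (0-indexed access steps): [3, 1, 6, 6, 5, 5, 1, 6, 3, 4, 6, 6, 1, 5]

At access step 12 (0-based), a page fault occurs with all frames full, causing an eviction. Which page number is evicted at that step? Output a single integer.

Answer: 3

Derivation:
Step 0: ref 3 -> FAULT, frames=[3,-,-]
Step 1: ref 1 -> FAULT, frames=[3,1,-]
Step 2: ref 6 -> FAULT, frames=[3,1,6]
Step 3: ref 6 -> HIT, frames=[3,1,6]
Step 4: ref 5 -> FAULT, evict 3, frames=[5,1,6]
Step 5: ref 5 -> HIT, frames=[5,1,6]
Step 6: ref 1 -> HIT, frames=[5,1,6]
Step 7: ref 6 -> HIT, frames=[5,1,6]
Step 8: ref 3 -> FAULT, evict 5, frames=[3,1,6]
Step 9: ref 4 -> FAULT, evict 1, frames=[3,4,6]
Step 10: ref 6 -> HIT, frames=[3,4,6]
Step 11: ref 6 -> HIT, frames=[3,4,6]
Step 12: ref 1 -> FAULT, evict 3, frames=[1,4,6]
At step 12: evicted page 3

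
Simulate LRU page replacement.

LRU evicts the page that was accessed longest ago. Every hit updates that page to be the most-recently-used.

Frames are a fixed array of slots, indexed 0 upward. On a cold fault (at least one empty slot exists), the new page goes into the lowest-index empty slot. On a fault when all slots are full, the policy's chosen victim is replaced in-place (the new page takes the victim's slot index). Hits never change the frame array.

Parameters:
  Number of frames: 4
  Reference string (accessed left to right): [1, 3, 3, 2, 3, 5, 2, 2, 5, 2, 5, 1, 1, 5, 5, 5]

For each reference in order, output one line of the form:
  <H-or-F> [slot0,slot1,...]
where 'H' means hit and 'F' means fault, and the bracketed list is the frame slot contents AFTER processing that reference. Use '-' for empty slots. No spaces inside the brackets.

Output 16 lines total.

F [1,-,-,-]
F [1,3,-,-]
H [1,3,-,-]
F [1,3,2,-]
H [1,3,2,-]
F [1,3,2,5]
H [1,3,2,5]
H [1,3,2,5]
H [1,3,2,5]
H [1,3,2,5]
H [1,3,2,5]
H [1,3,2,5]
H [1,3,2,5]
H [1,3,2,5]
H [1,3,2,5]
H [1,3,2,5]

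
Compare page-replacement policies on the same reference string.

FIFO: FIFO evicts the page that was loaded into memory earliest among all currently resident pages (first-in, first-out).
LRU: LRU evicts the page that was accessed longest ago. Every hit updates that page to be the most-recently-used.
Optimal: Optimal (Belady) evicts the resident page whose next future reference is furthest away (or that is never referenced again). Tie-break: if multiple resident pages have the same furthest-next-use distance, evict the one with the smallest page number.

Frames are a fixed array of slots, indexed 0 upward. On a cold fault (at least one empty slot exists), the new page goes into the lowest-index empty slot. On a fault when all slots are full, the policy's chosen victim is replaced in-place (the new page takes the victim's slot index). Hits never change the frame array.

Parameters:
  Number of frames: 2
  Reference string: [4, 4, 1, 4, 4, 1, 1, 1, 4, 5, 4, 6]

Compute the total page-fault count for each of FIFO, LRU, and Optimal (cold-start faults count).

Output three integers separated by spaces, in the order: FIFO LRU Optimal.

--- FIFO ---
  step 0: ref 4 -> FAULT, frames=[4,-] (faults so far: 1)
  step 1: ref 4 -> HIT, frames=[4,-] (faults so far: 1)
  step 2: ref 1 -> FAULT, frames=[4,1] (faults so far: 2)
  step 3: ref 4 -> HIT, frames=[4,1] (faults so far: 2)
  step 4: ref 4 -> HIT, frames=[4,1] (faults so far: 2)
  step 5: ref 1 -> HIT, frames=[4,1] (faults so far: 2)
  step 6: ref 1 -> HIT, frames=[4,1] (faults so far: 2)
  step 7: ref 1 -> HIT, frames=[4,1] (faults so far: 2)
  step 8: ref 4 -> HIT, frames=[4,1] (faults so far: 2)
  step 9: ref 5 -> FAULT, evict 4, frames=[5,1] (faults so far: 3)
  step 10: ref 4 -> FAULT, evict 1, frames=[5,4] (faults so far: 4)
  step 11: ref 6 -> FAULT, evict 5, frames=[6,4] (faults so far: 5)
  FIFO total faults: 5
--- LRU ---
  step 0: ref 4 -> FAULT, frames=[4,-] (faults so far: 1)
  step 1: ref 4 -> HIT, frames=[4,-] (faults so far: 1)
  step 2: ref 1 -> FAULT, frames=[4,1] (faults so far: 2)
  step 3: ref 4 -> HIT, frames=[4,1] (faults so far: 2)
  step 4: ref 4 -> HIT, frames=[4,1] (faults so far: 2)
  step 5: ref 1 -> HIT, frames=[4,1] (faults so far: 2)
  step 6: ref 1 -> HIT, frames=[4,1] (faults so far: 2)
  step 7: ref 1 -> HIT, frames=[4,1] (faults so far: 2)
  step 8: ref 4 -> HIT, frames=[4,1] (faults so far: 2)
  step 9: ref 5 -> FAULT, evict 1, frames=[4,5] (faults so far: 3)
  step 10: ref 4 -> HIT, frames=[4,5] (faults so far: 3)
  step 11: ref 6 -> FAULT, evict 5, frames=[4,6] (faults so far: 4)
  LRU total faults: 4
--- Optimal ---
  step 0: ref 4 -> FAULT, frames=[4,-] (faults so far: 1)
  step 1: ref 4 -> HIT, frames=[4,-] (faults so far: 1)
  step 2: ref 1 -> FAULT, frames=[4,1] (faults so far: 2)
  step 3: ref 4 -> HIT, frames=[4,1] (faults so far: 2)
  step 4: ref 4 -> HIT, frames=[4,1] (faults so far: 2)
  step 5: ref 1 -> HIT, frames=[4,1] (faults so far: 2)
  step 6: ref 1 -> HIT, frames=[4,1] (faults so far: 2)
  step 7: ref 1 -> HIT, frames=[4,1] (faults so far: 2)
  step 8: ref 4 -> HIT, frames=[4,1] (faults so far: 2)
  step 9: ref 5 -> FAULT, evict 1, frames=[4,5] (faults so far: 3)
  step 10: ref 4 -> HIT, frames=[4,5] (faults so far: 3)
  step 11: ref 6 -> FAULT, evict 4, frames=[6,5] (faults so far: 4)
  Optimal total faults: 4

Answer: 5 4 4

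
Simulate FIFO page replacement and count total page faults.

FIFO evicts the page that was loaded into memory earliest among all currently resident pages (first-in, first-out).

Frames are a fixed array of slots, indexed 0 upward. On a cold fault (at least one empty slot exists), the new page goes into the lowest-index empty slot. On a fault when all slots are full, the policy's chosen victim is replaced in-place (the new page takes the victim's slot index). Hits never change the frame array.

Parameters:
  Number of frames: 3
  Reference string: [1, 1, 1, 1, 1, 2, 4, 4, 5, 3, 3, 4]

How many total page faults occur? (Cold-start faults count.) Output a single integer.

Step 0: ref 1 → FAULT, frames=[1,-,-]
Step 1: ref 1 → HIT, frames=[1,-,-]
Step 2: ref 1 → HIT, frames=[1,-,-]
Step 3: ref 1 → HIT, frames=[1,-,-]
Step 4: ref 1 → HIT, frames=[1,-,-]
Step 5: ref 2 → FAULT, frames=[1,2,-]
Step 6: ref 4 → FAULT, frames=[1,2,4]
Step 7: ref 4 → HIT, frames=[1,2,4]
Step 8: ref 5 → FAULT (evict 1), frames=[5,2,4]
Step 9: ref 3 → FAULT (evict 2), frames=[5,3,4]
Step 10: ref 3 → HIT, frames=[5,3,4]
Step 11: ref 4 → HIT, frames=[5,3,4]
Total faults: 5

Answer: 5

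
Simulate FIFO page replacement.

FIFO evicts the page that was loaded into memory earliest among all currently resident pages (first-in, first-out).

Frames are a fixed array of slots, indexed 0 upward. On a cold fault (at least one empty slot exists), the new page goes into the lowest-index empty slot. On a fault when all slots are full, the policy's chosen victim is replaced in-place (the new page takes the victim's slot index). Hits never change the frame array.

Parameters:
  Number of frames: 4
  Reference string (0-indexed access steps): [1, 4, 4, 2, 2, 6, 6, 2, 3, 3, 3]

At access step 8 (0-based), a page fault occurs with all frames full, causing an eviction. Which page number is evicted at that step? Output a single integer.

Answer: 1

Derivation:
Step 0: ref 1 -> FAULT, frames=[1,-,-,-]
Step 1: ref 4 -> FAULT, frames=[1,4,-,-]
Step 2: ref 4 -> HIT, frames=[1,4,-,-]
Step 3: ref 2 -> FAULT, frames=[1,4,2,-]
Step 4: ref 2 -> HIT, frames=[1,4,2,-]
Step 5: ref 6 -> FAULT, frames=[1,4,2,6]
Step 6: ref 6 -> HIT, frames=[1,4,2,6]
Step 7: ref 2 -> HIT, frames=[1,4,2,6]
Step 8: ref 3 -> FAULT, evict 1, frames=[3,4,2,6]
At step 8: evicted page 1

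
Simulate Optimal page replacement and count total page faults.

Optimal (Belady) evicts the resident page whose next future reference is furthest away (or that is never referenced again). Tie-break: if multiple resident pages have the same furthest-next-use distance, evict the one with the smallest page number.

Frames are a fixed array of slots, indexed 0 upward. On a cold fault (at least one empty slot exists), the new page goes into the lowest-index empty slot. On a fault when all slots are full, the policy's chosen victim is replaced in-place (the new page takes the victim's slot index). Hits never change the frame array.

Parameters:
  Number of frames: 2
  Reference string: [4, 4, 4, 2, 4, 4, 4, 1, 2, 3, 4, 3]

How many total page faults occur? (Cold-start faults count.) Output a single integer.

Step 0: ref 4 → FAULT, frames=[4,-]
Step 1: ref 4 → HIT, frames=[4,-]
Step 2: ref 4 → HIT, frames=[4,-]
Step 3: ref 2 → FAULT, frames=[4,2]
Step 4: ref 4 → HIT, frames=[4,2]
Step 5: ref 4 → HIT, frames=[4,2]
Step 6: ref 4 → HIT, frames=[4,2]
Step 7: ref 1 → FAULT (evict 4), frames=[1,2]
Step 8: ref 2 → HIT, frames=[1,2]
Step 9: ref 3 → FAULT (evict 1), frames=[3,2]
Step 10: ref 4 → FAULT (evict 2), frames=[3,4]
Step 11: ref 3 → HIT, frames=[3,4]
Total faults: 5

Answer: 5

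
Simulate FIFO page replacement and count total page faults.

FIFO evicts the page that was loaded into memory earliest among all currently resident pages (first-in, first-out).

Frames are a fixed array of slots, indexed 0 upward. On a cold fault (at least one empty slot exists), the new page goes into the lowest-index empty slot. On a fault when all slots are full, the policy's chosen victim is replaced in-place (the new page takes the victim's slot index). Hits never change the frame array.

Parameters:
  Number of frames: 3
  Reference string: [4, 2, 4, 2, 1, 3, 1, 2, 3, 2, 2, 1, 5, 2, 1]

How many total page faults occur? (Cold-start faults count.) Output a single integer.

Answer: 7

Derivation:
Step 0: ref 4 → FAULT, frames=[4,-,-]
Step 1: ref 2 → FAULT, frames=[4,2,-]
Step 2: ref 4 → HIT, frames=[4,2,-]
Step 3: ref 2 → HIT, frames=[4,2,-]
Step 4: ref 1 → FAULT, frames=[4,2,1]
Step 5: ref 3 → FAULT (evict 4), frames=[3,2,1]
Step 6: ref 1 → HIT, frames=[3,2,1]
Step 7: ref 2 → HIT, frames=[3,2,1]
Step 8: ref 3 → HIT, frames=[3,2,1]
Step 9: ref 2 → HIT, frames=[3,2,1]
Step 10: ref 2 → HIT, frames=[3,2,1]
Step 11: ref 1 → HIT, frames=[3,2,1]
Step 12: ref 5 → FAULT (evict 2), frames=[3,5,1]
Step 13: ref 2 → FAULT (evict 1), frames=[3,5,2]
Step 14: ref 1 → FAULT (evict 3), frames=[1,5,2]
Total faults: 7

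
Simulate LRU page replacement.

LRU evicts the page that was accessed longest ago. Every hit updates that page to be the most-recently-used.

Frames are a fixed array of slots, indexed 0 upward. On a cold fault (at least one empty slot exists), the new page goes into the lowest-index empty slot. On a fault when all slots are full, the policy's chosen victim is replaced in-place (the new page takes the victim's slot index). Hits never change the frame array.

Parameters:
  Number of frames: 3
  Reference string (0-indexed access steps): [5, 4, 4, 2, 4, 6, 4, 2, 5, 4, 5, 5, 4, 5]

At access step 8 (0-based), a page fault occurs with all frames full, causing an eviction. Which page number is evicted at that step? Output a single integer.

Answer: 6

Derivation:
Step 0: ref 5 -> FAULT, frames=[5,-,-]
Step 1: ref 4 -> FAULT, frames=[5,4,-]
Step 2: ref 4 -> HIT, frames=[5,4,-]
Step 3: ref 2 -> FAULT, frames=[5,4,2]
Step 4: ref 4 -> HIT, frames=[5,4,2]
Step 5: ref 6 -> FAULT, evict 5, frames=[6,4,2]
Step 6: ref 4 -> HIT, frames=[6,4,2]
Step 7: ref 2 -> HIT, frames=[6,4,2]
Step 8: ref 5 -> FAULT, evict 6, frames=[5,4,2]
At step 8: evicted page 6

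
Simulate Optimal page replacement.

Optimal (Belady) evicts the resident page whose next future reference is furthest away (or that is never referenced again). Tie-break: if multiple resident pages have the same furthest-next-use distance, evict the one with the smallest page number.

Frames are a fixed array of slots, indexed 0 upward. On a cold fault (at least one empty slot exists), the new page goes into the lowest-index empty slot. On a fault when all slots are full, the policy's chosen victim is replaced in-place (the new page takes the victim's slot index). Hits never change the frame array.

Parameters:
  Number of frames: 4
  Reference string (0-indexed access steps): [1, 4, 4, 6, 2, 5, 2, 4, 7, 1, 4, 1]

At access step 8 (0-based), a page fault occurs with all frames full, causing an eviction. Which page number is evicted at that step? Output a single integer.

Answer: 2

Derivation:
Step 0: ref 1 -> FAULT, frames=[1,-,-,-]
Step 1: ref 4 -> FAULT, frames=[1,4,-,-]
Step 2: ref 4 -> HIT, frames=[1,4,-,-]
Step 3: ref 6 -> FAULT, frames=[1,4,6,-]
Step 4: ref 2 -> FAULT, frames=[1,4,6,2]
Step 5: ref 5 -> FAULT, evict 6, frames=[1,4,5,2]
Step 6: ref 2 -> HIT, frames=[1,4,5,2]
Step 7: ref 4 -> HIT, frames=[1,4,5,2]
Step 8: ref 7 -> FAULT, evict 2, frames=[1,4,5,7]
At step 8: evicted page 2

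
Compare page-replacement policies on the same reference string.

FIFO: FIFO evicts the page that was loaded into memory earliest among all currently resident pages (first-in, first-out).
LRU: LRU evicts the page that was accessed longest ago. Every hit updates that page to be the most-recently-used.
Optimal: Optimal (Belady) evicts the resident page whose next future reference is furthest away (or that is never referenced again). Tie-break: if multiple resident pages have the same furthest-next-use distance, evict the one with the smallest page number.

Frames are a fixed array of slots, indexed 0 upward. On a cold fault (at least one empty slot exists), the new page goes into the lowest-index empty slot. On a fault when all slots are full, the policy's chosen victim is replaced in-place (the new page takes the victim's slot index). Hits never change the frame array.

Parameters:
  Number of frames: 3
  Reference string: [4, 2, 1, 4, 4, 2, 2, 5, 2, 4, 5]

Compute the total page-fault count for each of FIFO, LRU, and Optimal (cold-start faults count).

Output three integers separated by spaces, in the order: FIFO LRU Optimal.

--- FIFO ---
  step 0: ref 4 -> FAULT, frames=[4,-,-] (faults so far: 1)
  step 1: ref 2 -> FAULT, frames=[4,2,-] (faults so far: 2)
  step 2: ref 1 -> FAULT, frames=[4,2,1] (faults so far: 3)
  step 3: ref 4 -> HIT, frames=[4,2,1] (faults so far: 3)
  step 4: ref 4 -> HIT, frames=[4,2,1] (faults so far: 3)
  step 5: ref 2 -> HIT, frames=[4,2,1] (faults so far: 3)
  step 6: ref 2 -> HIT, frames=[4,2,1] (faults so far: 3)
  step 7: ref 5 -> FAULT, evict 4, frames=[5,2,1] (faults so far: 4)
  step 8: ref 2 -> HIT, frames=[5,2,1] (faults so far: 4)
  step 9: ref 4 -> FAULT, evict 2, frames=[5,4,1] (faults so far: 5)
  step 10: ref 5 -> HIT, frames=[5,4,1] (faults so far: 5)
  FIFO total faults: 5
--- LRU ---
  step 0: ref 4 -> FAULT, frames=[4,-,-] (faults so far: 1)
  step 1: ref 2 -> FAULT, frames=[4,2,-] (faults so far: 2)
  step 2: ref 1 -> FAULT, frames=[4,2,1] (faults so far: 3)
  step 3: ref 4 -> HIT, frames=[4,2,1] (faults so far: 3)
  step 4: ref 4 -> HIT, frames=[4,2,1] (faults so far: 3)
  step 5: ref 2 -> HIT, frames=[4,2,1] (faults so far: 3)
  step 6: ref 2 -> HIT, frames=[4,2,1] (faults so far: 3)
  step 7: ref 5 -> FAULT, evict 1, frames=[4,2,5] (faults so far: 4)
  step 8: ref 2 -> HIT, frames=[4,2,5] (faults so far: 4)
  step 9: ref 4 -> HIT, frames=[4,2,5] (faults so far: 4)
  step 10: ref 5 -> HIT, frames=[4,2,5] (faults so far: 4)
  LRU total faults: 4
--- Optimal ---
  step 0: ref 4 -> FAULT, frames=[4,-,-] (faults so far: 1)
  step 1: ref 2 -> FAULT, frames=[4,2,-] (faults so far: 2)
  step 2: ref 1 -> FAULT, frames=[4,2,1] (faults so far: 3)
  step 3: ref 4 -> HIT, frames=[4,2,1] (faults so far: 3)
  step 4: ref 4 -> HIT, frames=[4,2,1] (faults so far: 3)
  step 5: ref 2 -> HIT, frames=[4,2,1] (faults so far: 3)
  step 6: ref 2 -> HIT, frames=[4,2,1] (faults so far: 3)
  step 7: ref 5 -> FAULT, evict 1, frames=[4,2,5] (faults so far: 4)
  step 8: ref 2 -> HIT, frames=[4,2,5] (faults so far: 4)
  step 9: ref 4 -> HIT, frames=[4,2,5] (faults so far: 4)
  step 10: ref 5 -> HIT, frames=[4,2,5] (faults so far: 4)
  Optimal total faults: 4

Answer: 5 4 4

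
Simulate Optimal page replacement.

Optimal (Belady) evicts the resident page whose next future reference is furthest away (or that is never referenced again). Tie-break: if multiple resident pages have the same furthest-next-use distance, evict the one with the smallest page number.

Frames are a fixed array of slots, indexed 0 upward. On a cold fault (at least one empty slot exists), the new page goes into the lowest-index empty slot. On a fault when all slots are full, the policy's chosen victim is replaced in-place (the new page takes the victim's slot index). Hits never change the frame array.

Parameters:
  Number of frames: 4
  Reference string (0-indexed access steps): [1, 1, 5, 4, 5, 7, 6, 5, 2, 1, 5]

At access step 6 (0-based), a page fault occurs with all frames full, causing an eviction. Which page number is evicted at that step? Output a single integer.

Answer: 4

Derivation:
Step 0: ref 1 -> FAULT, frames=[1,-,-,-]
Step 1: ref 1 -> HIT, frames=[1,-,-,-]
Step 2: ref 5 -> FAULT, frames=[1,5,-,-]
Step 3: ref 4 -> FAULT, frames=[1,5,4,-]
Step 4: ref 5 -> HIT, frames=[1,5,4,-]
Step 5: ref 7 -> FAULT, frames=[1,5,4,7]
Step 6: ref 6 -> FAULT, evict 4, frames=[1,5,6,7]
At step 6: evicted page 4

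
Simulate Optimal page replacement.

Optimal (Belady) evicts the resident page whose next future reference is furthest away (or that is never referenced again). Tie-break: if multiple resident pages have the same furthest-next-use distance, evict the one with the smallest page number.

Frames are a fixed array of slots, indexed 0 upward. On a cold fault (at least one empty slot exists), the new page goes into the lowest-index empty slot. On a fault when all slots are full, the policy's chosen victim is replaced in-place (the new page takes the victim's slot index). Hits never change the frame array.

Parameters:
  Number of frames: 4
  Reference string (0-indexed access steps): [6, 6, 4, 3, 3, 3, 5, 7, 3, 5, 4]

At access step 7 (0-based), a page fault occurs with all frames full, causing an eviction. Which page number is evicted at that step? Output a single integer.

Answer: 6

Derivation:
Step 0: ref 6 -> FAULT, frames=[6,-,-,-]
Step 1: ref 6 -> HIT, frames=[6,-,-,-]
Step 2: ref 4 -> FAULT, frames=[6,4,-,-]
Step 3: ref 3 -> FAULT, frames=[6,4,3,-]
Step 4: ref 3 -> HIT, frames=[6,4,3,-]
Step 5: ref 3 -> HIT, frames=[6,4,3,-]
Step 6: ref 5 -> FAULT, frames=[6,4,3,5]
Step 7: ref 7 -> FAULT, evict 6, frames=[7,4,3,5]
At step 7: evicted page 6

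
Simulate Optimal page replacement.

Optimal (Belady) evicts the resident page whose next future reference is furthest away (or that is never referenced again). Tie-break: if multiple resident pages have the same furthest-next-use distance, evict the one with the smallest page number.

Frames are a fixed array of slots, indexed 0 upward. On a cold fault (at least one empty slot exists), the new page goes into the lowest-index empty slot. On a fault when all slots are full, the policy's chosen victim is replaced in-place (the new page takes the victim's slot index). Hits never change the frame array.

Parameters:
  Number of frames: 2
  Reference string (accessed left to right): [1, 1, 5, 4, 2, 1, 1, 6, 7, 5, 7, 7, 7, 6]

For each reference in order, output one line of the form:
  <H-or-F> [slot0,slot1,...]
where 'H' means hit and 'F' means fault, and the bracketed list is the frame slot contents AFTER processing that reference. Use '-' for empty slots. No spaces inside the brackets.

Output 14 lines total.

F [1,-]
H [1,-]
F [1,5]
F [1,4]
F [1,2]
H [1,2]
H [1,2]
F [6,2]
F [6,7]
F [5,7]
H [5,7]
H [5,7]
H [5,7]
F [6,7]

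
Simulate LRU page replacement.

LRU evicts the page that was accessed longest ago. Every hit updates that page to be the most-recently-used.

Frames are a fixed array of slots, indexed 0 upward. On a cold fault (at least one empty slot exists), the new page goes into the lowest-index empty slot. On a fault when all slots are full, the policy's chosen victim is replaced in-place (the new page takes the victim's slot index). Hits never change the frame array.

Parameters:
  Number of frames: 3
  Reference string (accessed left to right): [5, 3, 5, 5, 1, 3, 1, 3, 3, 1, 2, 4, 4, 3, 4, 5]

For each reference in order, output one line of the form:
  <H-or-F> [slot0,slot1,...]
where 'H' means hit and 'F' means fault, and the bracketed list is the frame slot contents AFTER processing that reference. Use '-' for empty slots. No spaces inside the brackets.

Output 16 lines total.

F [5,-,-]
F [5,3,-]
H [5,3,-]
H [5,3,-]
F [5,3,1]
H [5,3,1]
H [5,3,1]
H [5,3,1]
H [5,3,1]
H [5,3,1]
F [2,3,1]
F [2,4,1]
H [2,4,1]
F [2,4,3]
H [2,4,3]
F [5,4,3]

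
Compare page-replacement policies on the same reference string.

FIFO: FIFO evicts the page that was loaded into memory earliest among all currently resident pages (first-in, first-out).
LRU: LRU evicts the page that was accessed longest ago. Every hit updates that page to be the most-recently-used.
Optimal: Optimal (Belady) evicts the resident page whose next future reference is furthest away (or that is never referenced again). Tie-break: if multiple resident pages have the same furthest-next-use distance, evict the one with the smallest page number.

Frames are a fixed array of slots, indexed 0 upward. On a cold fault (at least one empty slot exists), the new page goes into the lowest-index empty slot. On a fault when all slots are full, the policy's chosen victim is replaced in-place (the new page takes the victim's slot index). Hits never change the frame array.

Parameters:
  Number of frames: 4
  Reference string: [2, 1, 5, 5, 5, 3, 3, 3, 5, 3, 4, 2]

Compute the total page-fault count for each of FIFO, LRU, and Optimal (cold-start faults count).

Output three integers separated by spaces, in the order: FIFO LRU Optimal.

Answer: 6 6 5

Derivation:
--- FIFO ---
  step 0: ref 2 -> FAULT, frames=[2,-,-,-] (faults so far: 1)
  step 1: ref 1 -> FAULT, frames=[2,1,-,-] (faults so far: 2)
  step 2: ref 5 -> FAULT, frames=[2,1,5,-] (faults so far: 3)
  step 3: ref 5 -> HIT, frames=[2,1,5,-] (faults so far: 3)
  step 4: ref 5 -> HIT, frames=[2,1,5,-] (faults so far: 3)
  step 5: ref 3 -> FAULT, frames=[2,1,5,3] (faults so far: 4)
  step 6: ref 3 -> HIT, frames=[2,1,5,3] (faults so far: 4)
  step 7: ref 3 -> HIT, frames=[2,1,5,3] (faults so far: 4)
  step 8: ref 5 -> HIT, frames=[2,1,5,3] (faults so far: 4)
  step 9: ref 3 -> HIT, frames=[2,1,5,3] (faults so far: 4)
  step 10: ref 4 -> FAULT, evict 2, frames=[4,1,5,3] (faults so far: 5)
  step 11: ref 2 -> FAULT, evict 1, frames=[4,2,5,3] (faults so far: 6)
  FIFO total faults: 6
--- LRU ---
  step 0: ref 2 -> FAULT, frames=[2,-,-,-] (faults so far: 1)
  step 1: ref 1 -> FAULT, frames=[2,1,-,-] (faults so far: 2)
  step 2: ref 5 -> FAULT, frames=[2,1,5,-] (faults so far: 3)
  step 3: ref 5 -> HIT, frames=[2,1,5,-] (faults so far: 3)
  step 4: ref 5 -> HIT, frames=[2,1,5,-] (faults so far: 3)
  step 5: ref 3 -> FAULT, frames=[2,1,5,3] (faults so far: 4)
  step 6: ref 3 -> HIT, frames=[2,1,5,3] (faults so far: 4)
  step 7: ref 3 -> HIT, frames=[2,1,5,3] (faults so far: 4)
  step 8: ref 5 -> HIT, frames=[2,1,5,3] (faults so far: 4)
  step 9: ref 3 -> HIT, frames=[2,1,5,3] (faults so far: 4)
  step 10: ref 4 -> FAULT, evict 2, frames=[4,1,5,3] (faults so far: 5)
  step 11: ref 2 -> FAULT, evict 1, frames=[4,2,5,3] (faults so far: 6)
  LRU total faults: 6
--- Optimal ---
  step 0: ref 2 -> FAULT, frames=[2,-,-,-] (faults so far: 1)
  step 1: ref 1 -> FAULT, frames=[2,1,-,-] (faults so far: 2)
  step 2: ref 5 -> FAULT, frames=[2,1,5,-] (faults so far: 3)
  step 3: ref 5 -> HIT, frames=[2,1,5,-] (faults so far: 3)
  step 4: ref 5 -> HIT, frames=[2,1,5,-] (faults so far: 3)
  step 5: ref 3 -> FAULT, frames=[2,1,5,3] (faults so far: 4)
  step 6: ref 3 -> HIT, frames=[2,1,5,3] (faults so far: 4)
  step 7: ref 3 -> HIT, frames=[2,1,5,3] (faults so far: 4)
  step 8: ref 5 -> HIT, frames=[2,1,5,3] (faults so far: 4)
  step 9: ref 3 -> HIT, frames=[2,1,5,3] (faults so far: 4)
  step 10: ref 4 -> FAULT, evict 1, frames=[2,4,5,3] (faults so far: 5)
  step 11: ref 2 -> HIT, frames=[2,4,5,3] (faults so far: 5)
  Optimal total faults: 5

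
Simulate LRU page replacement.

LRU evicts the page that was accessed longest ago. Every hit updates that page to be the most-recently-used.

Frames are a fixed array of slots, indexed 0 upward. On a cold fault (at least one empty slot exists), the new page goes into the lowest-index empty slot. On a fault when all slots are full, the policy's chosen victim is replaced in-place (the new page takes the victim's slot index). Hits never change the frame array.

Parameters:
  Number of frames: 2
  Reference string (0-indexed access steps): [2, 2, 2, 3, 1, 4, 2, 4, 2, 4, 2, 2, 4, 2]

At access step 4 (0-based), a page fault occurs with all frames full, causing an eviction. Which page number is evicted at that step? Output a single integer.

Answer: 2

Derivation:
Step 0: ref 2 -> FAULT, frames=[2,-]
Step 1: ref 2 -> HIT, frames=[2,-]
Step 2: ref 2 -> HIT, frames=[2,-]
Step 3: ref 3 -> FAULT, frames=[2,3]
Step 4: ref 1 -> FAULT, evict 2, frames=[1,3]
At step 4: evicted page 2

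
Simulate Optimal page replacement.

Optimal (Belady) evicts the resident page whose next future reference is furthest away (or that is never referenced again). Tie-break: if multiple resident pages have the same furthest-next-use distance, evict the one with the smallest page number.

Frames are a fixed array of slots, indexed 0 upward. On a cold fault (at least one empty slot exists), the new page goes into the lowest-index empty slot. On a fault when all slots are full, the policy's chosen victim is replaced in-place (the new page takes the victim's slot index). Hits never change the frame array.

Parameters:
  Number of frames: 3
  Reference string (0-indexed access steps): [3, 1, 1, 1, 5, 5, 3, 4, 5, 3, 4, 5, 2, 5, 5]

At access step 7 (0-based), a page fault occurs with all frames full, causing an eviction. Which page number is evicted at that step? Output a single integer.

Answer: 1

Derivation:
Step 0: ref 3 -> FAULT, frames=[3,-,-]
Step 1: ref 1 -> FAULT, frames=[3,1,-]
Step 2: ref 1 -> HIT, frames=[3,1,-]
Step 3: ref 1 -> HIT, frames=[3,1,-]
Step 4: ref 5 -> FAULT, frames=[3,1,5]
Step 5: ref 5 -> HIT, frames=[3,1,5]
Step 6: ref 3 -> HIT, frames=[3,1,5]
Step 7: ref 4 -> FAULT, evict 1, frames=[3,4,5]
At step 7: evicted page 1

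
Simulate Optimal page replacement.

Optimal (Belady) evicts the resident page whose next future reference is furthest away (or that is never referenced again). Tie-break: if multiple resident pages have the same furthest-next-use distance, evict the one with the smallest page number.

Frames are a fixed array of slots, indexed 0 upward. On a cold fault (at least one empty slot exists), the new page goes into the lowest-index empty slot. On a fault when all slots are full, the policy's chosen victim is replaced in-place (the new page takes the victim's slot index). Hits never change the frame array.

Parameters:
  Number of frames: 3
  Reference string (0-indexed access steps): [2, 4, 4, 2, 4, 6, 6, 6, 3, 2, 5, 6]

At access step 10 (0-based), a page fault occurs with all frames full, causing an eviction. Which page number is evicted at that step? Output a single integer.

Answer: 2

Derivation:
Step 0: ref 2 -> FAULT, frames=[2,-,-]
Step 1: ref 4 -> FAULT, frames=[2,4,-]
Step 2: ref 4 -> HIT, frames=[2,4,-]
Step 3: ref 2 -> HIT, frames=[2,4,-]
Step 4: ref 4 -> HIT, frames=[2,4,-]
Step 5: ref 6 -> FAULT, frames=[2,4,6]
Step 6: ref 6 -> HIT, frames=[2,4,6]
Step 7: ref 6 -> HIT, frames=[2,4,6]
Step 8: ref 3 -> FAULT, evict 4, frames=[2,3,6]
Step 9: ref 2 -> HIT, frames=[2,3,6]
Step 10: ref 5 -> FAULT, evict 2, frames=[5,3,6]
At step 10: evicted page 2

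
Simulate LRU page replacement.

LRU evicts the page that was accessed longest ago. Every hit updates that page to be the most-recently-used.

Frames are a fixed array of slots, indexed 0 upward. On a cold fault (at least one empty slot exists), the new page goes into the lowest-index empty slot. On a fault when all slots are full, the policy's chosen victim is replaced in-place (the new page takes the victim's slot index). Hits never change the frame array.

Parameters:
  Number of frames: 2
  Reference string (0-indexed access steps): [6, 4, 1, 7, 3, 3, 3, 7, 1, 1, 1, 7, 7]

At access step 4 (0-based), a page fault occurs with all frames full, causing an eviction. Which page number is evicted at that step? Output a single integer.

Step 0: ref 6 -> FAULT, frames=[6,-]
Step 1: ref 4 -> FAULT, frames=[6,4]
Step 2: ref 1 -> FAULT, evict 6, frames=[1,4]
Step 3: ref 7 -> FAULT, evict 4, frames=[1,7]
Step 4: ref 3 -> FAULT, evict 1, frames=[3,7]
At step 4: evicted page 1

Answer: 1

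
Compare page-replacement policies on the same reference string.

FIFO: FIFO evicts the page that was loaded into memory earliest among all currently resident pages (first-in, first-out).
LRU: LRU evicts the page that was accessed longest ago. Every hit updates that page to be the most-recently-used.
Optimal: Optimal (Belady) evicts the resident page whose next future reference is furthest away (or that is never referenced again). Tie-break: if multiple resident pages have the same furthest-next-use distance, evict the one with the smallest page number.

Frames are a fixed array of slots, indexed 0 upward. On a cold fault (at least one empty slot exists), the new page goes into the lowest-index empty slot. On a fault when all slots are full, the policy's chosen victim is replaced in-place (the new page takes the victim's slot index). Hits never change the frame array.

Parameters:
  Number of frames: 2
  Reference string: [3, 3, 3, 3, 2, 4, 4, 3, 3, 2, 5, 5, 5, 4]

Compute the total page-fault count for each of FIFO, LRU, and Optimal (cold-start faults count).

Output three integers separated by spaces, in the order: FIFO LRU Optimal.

--- FIFO ---
  step 0: ref 3 -> FAULT, frames=[3,-] (faults so far: 1)
  step 1: ref 3 -> HIT, frames=[3,-] (faults so far: 1)
  step 2: ref 3 -> HIT, frames=[3,-] (faults so far: 1)
  step 3: ref 3 -> HIT, frames=[3,-] (faults so far: 1)
  step 4: ref 2 -> FAULT, frames=[3,2] (faults so far: 2)
  step 5: ref 4 -> FAULT, evict 3, frames=[4,2] (faults so far: 3)
  step 6: ref 4 -> HIT, frames=[4,2] (faults so far: 3)
  step 7: ref 3 -> FAULT, evict 2, frames=[4,3] (faults so far: 4)
  step 8: ref 3 -> HIT, frames=[4,3] (faults so far: 4)
  step 9: ref 2 -> FAULT, evict 4, frames=[2,3] (faults so far: 5)
  step 10: ref 5 -> FAULT, evict 3, frames=[2,5] (faults so far: 6)
  step 11: ref 5 -> HIT, frames=[2,5] (faults so far: 6)
  step 12: ref 5 -> HIT, frames=[2,5] (faults so far: 6)
  step 13: ref 4 -> FAULT, evict 2, frames=[4,5] (faults so far: 7)
  FIFO total faults: 7
--- LRU ---
  step 0: ref 3 -> FAULT, frames=[3,-] (faults so far: 1)
  step 1: ref 3 -> HIT, frames=[3,-] (faults so far: 1)
  step 2: ref 3 -> HIT, frames=[3,-] (faults so far: 1)
  step 3: ref 3 -> HIT, frames=[3,-] (faults so far: 1)
  step 4: ref 2 -> FAULT, frames=[3,2] (faults so far: 2)
  step 5: ref 4 -> FAULT, evict 3, frames=[4,2] (faults so far: 3)
  step 6: ref 4 -> HIT, frames=[4,2] (faults so far: 3)
  step 7: ref 3 -> FAULT, evict 2, frames=[4,3] (faults so far: 4)
  step 8: ref 3 -> HIT, frames=[4,3] (faults so far: 4)
  step 9: ref 2 -> FAULT, evict 4, frames=[2,3] (faults so far: 5)
  step 10: ref 5 -> FAULT, evict 3, frames=[2,5] (faults so far: 6)
  step 11: ref 5 -> HIT, frames=[2,5] (faults so far: 6)
  step 12: ref 5 -> HIT, frames=[2,5] (faults so far: 6)
  step 13: ref 4 -> FAULT, evict 2, frames=[4,5] (faults so far: 7)
  LRU total faults: 7
--- Optimal ---
  step 0: ref 3 -> FAULT, frames=[3,-] (faults so far: 1)
  step 1: ref 3 -> HIT, frames=[3,-] (faults so far: 1)
  step 2: ref 3 -> HIT, frames=[3,-] (faults so far: 1)
  step 3: ref 3 -> HIT, frames=[3,-] (faults so far: 1)
  step 4: ref 2 -> FAULT, frames=[3,2] (faults so far: 2)
  step 5: ref 4 -> FAULT, evict 2, frames=[3,4] (faults so far: 3)
  step 6: ref 4 -> HIT, frames=[3,4] (faults so far: 3)
  step 7: ref 3 -> HIT, frames=[3,4] (faults so far: 3)
  step 8: ref 3 -> HIT, frames=[3,4] (faults so far: 3)
  step 9: ref 2 -> FAULT, evict 3, frames=[2,4] (faults so far: 4)
  step 10: ref 5 -> FAULT, evict 2, frames=[5,4] (faults so far: 5)
  step 11: ref 5 -> HIT, frames=[5,4] (faults so far: 5)
  step 12: ref 5 -> HIT, frames=[5,4] (faults so far: 5)
  step 13: ref 4 -> HIT, frames=[5,4] (faults so far: 5)
  Optimal total faults: 5

Answer: 7 7 5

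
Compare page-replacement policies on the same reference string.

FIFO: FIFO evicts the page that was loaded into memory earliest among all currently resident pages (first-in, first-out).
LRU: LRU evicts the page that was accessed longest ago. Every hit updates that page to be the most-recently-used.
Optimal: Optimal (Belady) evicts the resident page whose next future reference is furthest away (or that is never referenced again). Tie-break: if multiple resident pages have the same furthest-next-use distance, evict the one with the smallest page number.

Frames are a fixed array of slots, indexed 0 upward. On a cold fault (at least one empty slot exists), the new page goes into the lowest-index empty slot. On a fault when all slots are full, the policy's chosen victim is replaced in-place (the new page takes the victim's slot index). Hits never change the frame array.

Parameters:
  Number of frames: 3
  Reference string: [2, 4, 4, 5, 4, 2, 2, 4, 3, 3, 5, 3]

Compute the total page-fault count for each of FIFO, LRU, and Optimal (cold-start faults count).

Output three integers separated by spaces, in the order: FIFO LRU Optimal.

--- FIFO ---
  step 0: ref 2 -> FAULT, frames=[2,-,-] (faults so far: 1)
  step 1: ref 4 -> FAULT, frames=[2,4,-] (faults so far: 2)
  step 2: ref 4 -> HIT, frames=[2,4,-] (faults so far: 2)
  step 3: ref 5 -> FAULT, frames=[2,4,5] (faults so far: 3)
  step 4: ref 4 -> HIT, frames=[2,4,5] (faults so far: 3)
  step 5: ref 2 -> HIT, frames=[2,4,5] (faults so far: 3)
  step 6: ref 2 -> HIT, frames=[2,4,5] (faults so far: 3)
  step 7: ref 4 -> HIT, frames=[2,4,5] (faults so far: 3)
  step 8: ref 3 -> FAULT, evict 2, frames=[3,4,5] (faults so far: 4)
  step 9: ref 3 -> HIT, frames=[3,4,5] (faults so far: 4)
  step 10: ref 5 -> HIT, frames=[3,4,5] (faults so far: 4)
  step 11: ref 3 -> HIT, frames=[3,4,5] (faults so far: 4)
  FIFO total faults: 4
--- LRU ---
  step 0: ref 2 -> FAULT, frames=[2,-,-] (faults so far: 1)
  step 1: ref 4 -> FAULT, frames=[2,4,-] (faults so far: 2)
  step 2: ref 4 -> HIT, frames=[2,4,-] (faults so far: 2)
  step 3: ref 5 -> FAULT, frames=[2,4,5] (faults so far: 3)
  step 4: ref 4 -> HIT, frames=[2,4,5] (faults so far: 3)
  step 5: ref 2 -> HIT, frames=[2,4,5] (faults so far: 3)
  step 6: ref 2 -> HIT, frames=[2,4,5] (faults so far: 3)
  step 7: ref 4 -> HIT, frames=[2,4,5] (faults so far: 3)
  step 8: ref 3 -> FAULT, evict 5, frames=[2,4,3] (faults so far: 4)
  step 9: ref 3 -> HIT, frames=[2,4,3] (faults so far: 4)
  step 10: ref 5 -> FAULT, evict 2, frames=[5,4,3] (faults so far: 5)
  step 11: ref 3 -> HIT, frames=[5,4,3] (faults so far: 5)
  LRU total faults: 5
--- Optimal ---
  step 0: ref 2 -> FAULT, frames=[2,-,-] (faults so far: 1)
  step 1: ref 4 -> FAULT, frames=[2,4,-] (faults so far: 2)
  step 2: ref 4 -> HIT, frames=[2,4,-] (faults so far: 2)
  step 3: ref 5 -> FAULT, frames=[2,4,5] (faults so far: 3)
  step 4: ref 4 -> HIT, frames=[2,4,5] (faults so far: 3)
  step 5: ref 2 -> HIT, frames=[2,4,5] (faults so far: 3)
  step 6: ref 2 -> HIT, frames=[2,4,5] (faults so far: 3)
  step 7: ref 4 -> HIT, frames=[2,4,5] (faults so far: 3)
  step 8: ref 3 -> FAULT, evict 2, frames=[3,4,5] (faults so far: 4)
  step 9: ref 3 -> HIT, frames=[3,4,5] (faults so far: 4)
  step 10: ref 5 -> HIT, frames=[3,4,5] (faults so far: 4)
  step 11: ref 3 -> HIT, frames=[3,4,5] (faults so far: 4)
  Optimal total faults: 4

Answer: 4 5 4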